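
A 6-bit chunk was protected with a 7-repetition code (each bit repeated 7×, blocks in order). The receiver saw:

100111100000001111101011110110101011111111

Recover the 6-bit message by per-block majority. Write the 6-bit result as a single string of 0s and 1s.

Block 1 (1001111): 5 ones → 1
Block 2 (0000000): 0 ones → 0
Block 3 (1111101): 6 ones → 1
Block 4 (0111101): 5 ones → 1
Block 5 (1010101): 4 ones → 1
Block 6 (1111111): 7 ones → 1

101111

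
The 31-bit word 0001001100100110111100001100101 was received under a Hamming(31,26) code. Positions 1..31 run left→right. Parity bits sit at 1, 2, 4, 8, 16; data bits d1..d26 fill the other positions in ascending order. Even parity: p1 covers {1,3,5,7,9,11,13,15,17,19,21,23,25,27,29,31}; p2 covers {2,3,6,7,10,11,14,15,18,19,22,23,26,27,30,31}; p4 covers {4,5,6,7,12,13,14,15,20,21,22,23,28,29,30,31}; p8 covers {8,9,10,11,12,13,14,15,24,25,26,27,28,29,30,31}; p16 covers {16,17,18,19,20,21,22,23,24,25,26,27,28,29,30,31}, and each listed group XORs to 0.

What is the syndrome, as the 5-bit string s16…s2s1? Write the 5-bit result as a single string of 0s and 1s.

00100

s1 (pos 1,3,5,7,9,11,13,15,17,19,21,23,25,27,29,31): 0⊕0⊕0⊕1⊕0⊕1⊕0⊕1⊕1⊕1⊕0⊕0⊕1⊕0⊕1⊕1 = 0
s2 (pos 2,3,6,7,10,11,14,15,18,19,22,23,26,27,30,31): 0⊕0⊕0⊕1⊕0⊕1⊕1⊕1⊕1⊕1⊕0⊕0⊕1⊕0⊕0⊕1 = 0
s4 (pos 4,5,6,7,12,13,14,15,20,21,22,23,28,29,30,31): 1⊕0⊕0⊕1⊕0⊕0⊕1⊕1⊕1⊕0⊕0⊕0⊕0⊕1⊕0⊕1 = 1
s8 (pos 8,9,10,11,12,13,14,15,24,25,26,27,28,29,30,31): 1⊕0⊕0⊕1⊕0⊕0⊕1⊕1⊕0⊕1⊕1⊕0⊕0⊕1⊕0⊕1 = 0
s16 (pos 16,17,18,19,20,21,22,23,24,25,26,27,28,29,30,31): 0⊕1⊕1⊕1⊕1⊕0⊕0⊕0⊕0⊕1⊕1⊕0⊕0⊕1⊕0⊕1 = 0
Syndrome s16…s1 = 00100 → error at position 4.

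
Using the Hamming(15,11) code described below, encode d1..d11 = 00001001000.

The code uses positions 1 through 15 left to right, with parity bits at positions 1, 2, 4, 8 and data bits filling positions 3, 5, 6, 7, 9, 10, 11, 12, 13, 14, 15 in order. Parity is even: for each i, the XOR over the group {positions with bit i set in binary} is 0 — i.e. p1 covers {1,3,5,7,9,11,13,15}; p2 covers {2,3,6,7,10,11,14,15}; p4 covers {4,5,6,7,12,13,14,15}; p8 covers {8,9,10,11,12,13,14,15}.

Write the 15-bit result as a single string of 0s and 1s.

100100001001000

Place data at non-parity positions: p1 p2 0 p4 0 0 0 p8 1 0 0 1 0 0 0
p1 (pos 1,3,5,7,9,11,13,15): XOR of data positions = 0⊕0⊕0⊕1⊕0⊕0⊕0 = 1
p2 (pos 2,3,6,7,10,11,14,15): XOR of data positions = 0⊕0⊕0⊕0⊕0⊕0⊕0 = 0
p4 (pos 4,5,6,7,12,13,14,15): XOR of data positions = 0⊕0⊕0⊕1⊕0⊕0⊕0 = 1
p8 (pos 8,9,10,11,12,13,14,15): XOR of data positions = 1⊕0⊕0⊕1⊕0⊕0⊕0 = 0
Codeword: 100100001001000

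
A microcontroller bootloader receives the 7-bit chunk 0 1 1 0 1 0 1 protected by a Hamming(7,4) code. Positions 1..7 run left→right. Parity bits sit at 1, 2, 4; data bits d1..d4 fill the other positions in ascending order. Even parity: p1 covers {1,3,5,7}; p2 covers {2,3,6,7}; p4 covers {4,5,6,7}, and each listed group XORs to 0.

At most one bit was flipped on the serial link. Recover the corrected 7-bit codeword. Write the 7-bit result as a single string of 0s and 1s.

s1 (pos 1,3,5,7): 0⊕1⊕1⊕1 = 1
s2 (pos 2,3,6,7): 1⊕1⊕0⊕1 = 1
s4 (pos 4,5,6,7): 0⊕1⊕0⊕1 = 0
Syndrome s4…s1 = 011 → error at position 3.
Flip position 3: 0110101 → 0100101

0100101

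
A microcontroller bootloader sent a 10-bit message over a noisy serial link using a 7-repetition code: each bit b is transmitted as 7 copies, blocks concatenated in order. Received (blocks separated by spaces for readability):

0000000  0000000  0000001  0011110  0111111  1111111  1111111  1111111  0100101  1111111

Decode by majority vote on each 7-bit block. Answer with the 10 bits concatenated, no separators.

0001111101

Block 1 (0000000): 0 ones → 0
Block 2 (0000000): 0 ones → 0
Block 3 (0000001): 1 one → 0
Block 4 (0011110): 4 ones → 1
Block 5 (0111111): 6 ones → 1
Block 6 (1111111): 7 ones → 1
Block 7 (1111111): 7 ones → 1
Block 8 (1111111): 7 ones → 1
Block 9 (0100101): 3 ones → 0
Block 10 (1111111): 7 ones → 1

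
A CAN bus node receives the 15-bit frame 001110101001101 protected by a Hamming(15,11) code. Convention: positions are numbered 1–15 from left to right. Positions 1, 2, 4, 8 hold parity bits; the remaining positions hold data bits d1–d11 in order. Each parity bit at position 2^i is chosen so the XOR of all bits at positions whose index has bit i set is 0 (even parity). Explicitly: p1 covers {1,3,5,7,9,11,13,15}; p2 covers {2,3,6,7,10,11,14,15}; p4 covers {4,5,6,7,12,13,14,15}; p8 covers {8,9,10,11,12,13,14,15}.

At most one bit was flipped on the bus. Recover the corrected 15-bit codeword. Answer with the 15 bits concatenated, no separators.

s1 (pos 1,3,5,7,9,11,13,15): 0⊕1⊕1⊕1⊕1⊕0⊕1⊕1 = 0
s2 (pos 2,3,6,7,10,11,14,15): 0⊕1⊕0⊕1⊕0⊕0⊕0⊕1 = 1
s4 (pos 4,5,6,7,12,13,14,15): 1⊕1⊕0⊕1⊕1⊕1⊕0⊕1 = 0
s8 (pos 8,9,10,11,12,13,14,15): 0⊕1⊕0⊕0⊕1⊕1⊕0⊕1 = 0
Syndrome s8…s1 = 0010 → error at position 2.
Flip position 2: 001110101001101 → 011110101001101

011110101001101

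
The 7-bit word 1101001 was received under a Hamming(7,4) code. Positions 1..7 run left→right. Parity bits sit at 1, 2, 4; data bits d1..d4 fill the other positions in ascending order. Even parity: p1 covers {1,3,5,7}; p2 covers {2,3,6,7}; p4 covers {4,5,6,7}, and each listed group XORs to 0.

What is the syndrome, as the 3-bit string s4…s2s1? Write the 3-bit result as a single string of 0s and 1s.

000

s1 (pos 1,3,5,7): 1⊕0⊕0⊕1 = 0
s2 (pos 2,3,6,7): 1⊕0⊕0⊕1 = 0
s4 (pos 4,5,6,7): 1⊕0⊕0⊕1 = 0
Syndrome s4…s1 = 000 → no error.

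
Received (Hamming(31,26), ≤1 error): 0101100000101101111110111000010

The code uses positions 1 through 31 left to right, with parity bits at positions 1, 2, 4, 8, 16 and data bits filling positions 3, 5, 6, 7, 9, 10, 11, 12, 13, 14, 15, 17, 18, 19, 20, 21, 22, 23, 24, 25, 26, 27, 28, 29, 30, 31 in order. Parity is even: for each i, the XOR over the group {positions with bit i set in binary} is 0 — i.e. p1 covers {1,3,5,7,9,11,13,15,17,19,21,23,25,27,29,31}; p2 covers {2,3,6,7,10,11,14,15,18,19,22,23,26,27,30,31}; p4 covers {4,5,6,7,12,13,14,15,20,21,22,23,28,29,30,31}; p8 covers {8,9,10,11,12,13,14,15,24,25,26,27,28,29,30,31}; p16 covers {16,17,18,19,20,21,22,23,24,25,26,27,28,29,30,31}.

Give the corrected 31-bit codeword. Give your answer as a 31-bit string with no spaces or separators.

0001100000101101111110111000010

s1 (pos 1,3,5,7,9,11,13,15,17,19,21,23,25,27,29,31): 0⊕0⊕1⊕0⊕0⊕1⊕1⊕0⊕1⊕1⊕1⊕1⊕1⊕0⊕0⊕0 = 0
s2 (pos 2,3,6,7,10,11,14,15,18,19,22,23,26,27,30,31): 1⊕0⊕0⊕0⊕0⊕1⊕1⊕0⊕1⊕1⊕0⊕1⊕0⊕0⊕1⊕0 = 1
s4 (pos 4,5,6,7,12,13,14,15,20,21,22,23,28,29,30,31): 1⊕1⊕0⊕0⊕0⊕1⊕1⊕0⊕1⊕1⊕0⊕1⊕0⊕0⊕1⊕0 = 0
s8 (pos 8,9,10,11,12,13,14,15,24,25,26,27,28,29,30,31): 0⊕0⊕0⊕1⊕0⊕1⊕1⊕0⊕1⊕1⊕0⊕0⊕0⊕0⊕1⊕0 = 0
s16 (pos 16,17,18,19,20,21,22,23,24,25,26,27,28,29,30,31): 1⊕1⊕1⊕1⊕1⊕1⊕0⊕1⊕1⊕1⊕0⊕0⊕0⊕0⊕1⊕0 = 0
Syndrome s16…s1 = 00010 → error at position 2.
Flip position 2: 0101100000101101111110111000010 → 0001100000101101111110111000010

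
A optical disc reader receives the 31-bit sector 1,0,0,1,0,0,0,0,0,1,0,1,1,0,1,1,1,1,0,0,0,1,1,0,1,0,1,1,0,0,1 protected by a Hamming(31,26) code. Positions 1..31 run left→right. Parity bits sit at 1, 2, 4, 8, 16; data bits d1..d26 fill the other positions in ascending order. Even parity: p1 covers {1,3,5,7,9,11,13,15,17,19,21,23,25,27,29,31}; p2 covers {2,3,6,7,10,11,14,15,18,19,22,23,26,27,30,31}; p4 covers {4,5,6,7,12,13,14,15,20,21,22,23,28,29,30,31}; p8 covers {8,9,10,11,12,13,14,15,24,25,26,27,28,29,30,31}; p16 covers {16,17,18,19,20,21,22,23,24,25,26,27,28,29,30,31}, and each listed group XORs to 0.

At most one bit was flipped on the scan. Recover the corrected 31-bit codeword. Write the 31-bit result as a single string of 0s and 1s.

1001000001011011100001101011001

s1 (pos 1,3,5,7,9,11,13,15,17,19,21,23,25,27,29,31): 1⊕0⊕0⊕0⊕0⊕0⊕1⊕1⊕1⊕0⊕0⊕1⊕1⊕1⊕0⊕1 = 0
s2 (pos 2,3,6,7,10,11,14,15,18,19,22,23,26,27,30,31): 0⊕0⊕0⊕0⊕1⊕0⊕0⊕1⊕1⊕0⊕1⊕1⊕0⊕1⊕0⊕1 = 1
s4 (pos 4,5,6,7,12,13,14,15,20,21,22,23,28,29,30,31): 1⊕0⊕0⊕0⊕1⊕1⊕0⊕1⊕0⊕0⊕1⊕1⊕1⊕0⊕0⊕1 = 0
s8 (pos 8,9,10,11,12,13,14,15,24,25,26,27,28,29,30,31): 0⊕0⊕1⊕0⊕1⊕1⊕0⊕1⊕0⊕1⊕0⊕1⊕1⊕0⊕0⊕1 = 0
s16 (pos 16,17,18,19,20,21,22,23,24,25,26,27,28,29,30,31): 1⊕1⊕1⊕0⊕0⊕0⊕1⊕1⊕0⊕1⊕0⊕1⊕1⊕0⊕0⊕1 = 1
Syndrome s16…s1 = 10010 → error at position 18.
Flip position 18: 1001000001011011110001101011001 → 1001000001011011100001101011001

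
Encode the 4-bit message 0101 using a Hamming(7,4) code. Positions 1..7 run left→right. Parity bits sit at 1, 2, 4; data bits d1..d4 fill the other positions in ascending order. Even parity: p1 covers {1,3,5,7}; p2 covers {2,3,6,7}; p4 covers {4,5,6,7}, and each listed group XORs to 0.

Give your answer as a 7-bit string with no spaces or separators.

0100101

Place data at non-parity positions: p1 p2 0 p4 1 0 1
p1 (pos 1,3,5,7): XOR of data positions = 0⊕1⊕1 = 0
p2 (pos 2,3,6,7): XOR of data positions = 0⊕0⊕1 = 1
p4 (pos 4,5,6,7): XOR of data positions = 1⊕0⊕1 = 0
Codeword: 0100101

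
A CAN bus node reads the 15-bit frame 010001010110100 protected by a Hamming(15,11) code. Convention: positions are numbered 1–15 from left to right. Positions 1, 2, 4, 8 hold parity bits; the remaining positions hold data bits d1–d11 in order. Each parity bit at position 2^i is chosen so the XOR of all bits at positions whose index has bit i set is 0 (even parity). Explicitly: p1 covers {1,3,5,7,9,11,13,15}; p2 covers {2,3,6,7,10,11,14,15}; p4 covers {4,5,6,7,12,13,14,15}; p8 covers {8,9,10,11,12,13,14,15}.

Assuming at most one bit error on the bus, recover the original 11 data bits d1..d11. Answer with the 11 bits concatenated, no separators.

00100110100

s1 (pos 1,3,5,7,9,11,13,15): 0⊕0⊕0⊕0⊕0⊕1⊕1⊕0 = 0
s2 (pos 2,3,6,7,10,11,14,15): 1⊕0⊕1⊕0⊕1⊕1⊕0⊕0 = 0
s4 (pos 4,5,6,7,12,13,14,15): 0⊕0⊕1⊕0⊕0⊕1⊕0⊕0 = 0
s8 (pos 8,9,10,11,12,13,14,15): 1⊕0⊕1⊕1⊕0⊕1⊕0⊕0 = 0
Syndrome s8…s1 = 0000 → no error.
Read data bits from positions 3,5,6,7,9,10,11,12,13,14,15: 00100110100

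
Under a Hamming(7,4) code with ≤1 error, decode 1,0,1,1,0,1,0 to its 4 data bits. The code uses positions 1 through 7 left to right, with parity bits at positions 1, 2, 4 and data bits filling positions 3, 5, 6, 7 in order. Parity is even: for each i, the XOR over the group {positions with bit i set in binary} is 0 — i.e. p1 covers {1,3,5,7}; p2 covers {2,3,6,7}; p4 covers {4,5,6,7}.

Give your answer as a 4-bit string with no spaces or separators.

1010

s1 (pos 1,3,5,7): 1⊕1⊕0⊕0 = 0
s2 (pos 2,3,6,7): 0⊕1⊕1⊕0 = 0
s4 (pos 4,5,6,7): 1⊕0⊕1⊕0 = 0
Syndrome s4…s1 = 000 → no error.
Read data bits from positions 3,5,6,7: 1010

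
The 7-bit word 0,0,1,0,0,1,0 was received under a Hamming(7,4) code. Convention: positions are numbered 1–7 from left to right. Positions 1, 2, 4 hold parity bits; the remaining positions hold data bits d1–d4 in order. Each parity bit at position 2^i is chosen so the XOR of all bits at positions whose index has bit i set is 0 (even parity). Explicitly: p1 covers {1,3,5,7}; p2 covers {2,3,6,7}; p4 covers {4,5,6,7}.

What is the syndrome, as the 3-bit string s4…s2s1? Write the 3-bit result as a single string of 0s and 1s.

101

s1 (pos 1,3,5,7): 0⊕1⊕0⊕0 = 1
s2 (pos 2,3,6,7): 0⊕1⊕1⊕0 = 0
s4 (pos 4,5,6,7): 0⊕0⊕1⊕0 = 1
Syndrome s4…s1 = 101 → error at position 5.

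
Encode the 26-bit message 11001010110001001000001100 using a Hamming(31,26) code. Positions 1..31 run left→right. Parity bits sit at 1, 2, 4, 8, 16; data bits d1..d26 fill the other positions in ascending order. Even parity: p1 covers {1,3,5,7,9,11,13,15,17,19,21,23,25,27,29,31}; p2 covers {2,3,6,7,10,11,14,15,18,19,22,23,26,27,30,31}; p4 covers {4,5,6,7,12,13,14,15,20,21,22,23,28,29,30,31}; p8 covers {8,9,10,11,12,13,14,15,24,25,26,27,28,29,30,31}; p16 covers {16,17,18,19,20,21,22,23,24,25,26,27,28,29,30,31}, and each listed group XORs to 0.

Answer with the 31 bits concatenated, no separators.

1110100010101100001001000001100

Place data at non-parity positions: p1 p2 1 p4 1 0 0 p8 1 0 1 0 1 1 0 p16 0 0 1 0 0 1 0 0 0 0 0 1 1 0 0
p1 (pos 1,3,5,7,9,11,13,15,17,19,21,23,25,27,29,31): XOR of data positions = 1⊕1⊕0⊕1⊕1⊕1⊕0⊕0⊕1⊕0⊕0⊕0⊕0⊕1⊕0 = 1
p2 (pos 2,3,6,7,10,11,14,15,18,19,22,23,26,27,30,31): XOR of data positions = 1⊕0⊕0⊕0⊕1⊕1⊕0⊕0⊕1⊕1⊕0⊕0⊕0⊕0⊕0 = 1
p4 (pos 4,5,6,7,12,13,14,15,20,21,22,23,28,29,30,31): XOR of data positions = 1⊕0⊕0⊕0⊕1⊕1⊕0⊕0⊕0⊕1⊕0⊕1⊕1⊕0⊕0 = 0
p8 (pos 8,9,10,11,12,13,14,15,24,25,26,27,28,29,30,31): XOR of data positions = 1⊕0⊕1⊕0⊕1⊕1⊕0⊕0⊕0⊕0⊕0⊕1⊕1⊕0⊕0 = 0
p16 (pos 16,17,18,19,20,21,22,23,24,25,26,27,28,29,30,31): XOR of data positions = 0⊕0⊕1⊕0⊕0⊕1⊕0⊕0⊕0⊕0⊕0⊕1⊕1⊕0⊕0 = 0
Codeword: 1110100010101100001001000001100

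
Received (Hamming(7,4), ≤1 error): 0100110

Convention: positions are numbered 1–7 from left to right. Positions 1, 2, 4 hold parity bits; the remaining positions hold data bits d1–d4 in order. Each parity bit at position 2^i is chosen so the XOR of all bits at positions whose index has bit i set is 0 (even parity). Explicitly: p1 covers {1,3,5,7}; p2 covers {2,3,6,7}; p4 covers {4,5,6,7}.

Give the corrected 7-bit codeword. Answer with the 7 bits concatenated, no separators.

1100110

s1 (pos 1,3,5,7): 0⊕0⊕1⊕0 = 1
s2 (pos 2,3,6,7): 1⊕0⊕1⊕0 = 0
s4 (pos 4,5,6,7): 0⊕1⊕1⊕0 = 0
Syndrome s4…s1 = 001 → error at position 1.
Flip position 1: 0100110 → 1100110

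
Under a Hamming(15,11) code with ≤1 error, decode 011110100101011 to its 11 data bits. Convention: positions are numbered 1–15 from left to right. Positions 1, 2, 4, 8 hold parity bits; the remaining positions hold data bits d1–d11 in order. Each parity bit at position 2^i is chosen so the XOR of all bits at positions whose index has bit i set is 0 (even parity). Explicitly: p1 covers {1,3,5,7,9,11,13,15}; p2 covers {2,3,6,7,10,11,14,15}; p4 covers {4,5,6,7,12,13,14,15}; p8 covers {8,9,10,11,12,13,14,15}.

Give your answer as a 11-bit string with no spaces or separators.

s1 (pos 1,3,5,7,9,11,13,15): 0⊕1⊕1⊕1⊕0⊕0⊕0⊕1 = 0
s2 (pos 2,3,6,7,10,11,14,15): 1⊕1⊕0⊕1⊕1⊕0⊕1⊕1 = 0
s4 (pos 4,5,6,7,12,13,14,15): 1⊕1⊕0⊕1⊕1⊕0⊕1⊕1 = 0
s8 (pos 8,9,10,11,12,13,14,15): 0⊕0⊕1⊕0⊕1⊕0⊕1⊕1 = 0
Syndrome s8…s1 = 0000 → no error.
Read data bits from positions 3,5,6,7,9,10,11,12,13,14,15: 11010101011

11010101011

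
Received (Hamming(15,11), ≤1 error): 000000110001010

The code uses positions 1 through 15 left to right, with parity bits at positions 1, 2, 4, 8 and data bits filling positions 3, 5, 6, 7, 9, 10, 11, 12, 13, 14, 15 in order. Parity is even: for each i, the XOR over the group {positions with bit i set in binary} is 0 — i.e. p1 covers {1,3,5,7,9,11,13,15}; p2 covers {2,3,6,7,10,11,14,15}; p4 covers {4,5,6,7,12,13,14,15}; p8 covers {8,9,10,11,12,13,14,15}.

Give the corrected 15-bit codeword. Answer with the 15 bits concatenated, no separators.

000000110001110

s1 (pos 1,3,5,7,9,11,13,15): 0⊕0⊕0⊕1⊕0⊕0⊕0⊕0 = 1
s2 (pos 2,3,6,7,10,11,14,15): 0⊕0⊕0⊕1⊕0⊕0⊕1⊕0 = 0
s4 (pos 4,5,6,7,12,13,14,15): 0⊕0⊕0⊕1⊕1⊕0⊕1⊕0 = 1
s8 (pos 8,9,10,11,12,13,14,15): 1⊕0⊕0⊕0⊕1⊕0⊕1⊕0 = 1
Syndrome s8…s1 = 1101 → error at position 13.
Flip position 13: 000000110001010 → 000000110001110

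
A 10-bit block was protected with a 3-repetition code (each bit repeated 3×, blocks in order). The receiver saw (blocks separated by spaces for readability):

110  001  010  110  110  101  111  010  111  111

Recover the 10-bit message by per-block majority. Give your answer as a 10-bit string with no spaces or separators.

1001111011

Block 1 (110): 2 ones → 1
Block 2 (001): 1 one → 0
Block 3 (010): 1 one → 0
Block 4 (110): 2 ones → 1
Block 5 (110): 2 ones → 1
Block 6 (101): 2 ones → 1
Block 7 (111): 3 ones → 1
Block 8 (010): 1 one → 0
Block 9 (111): 3 ones → 1
Block 10 (111): 3 ones → 1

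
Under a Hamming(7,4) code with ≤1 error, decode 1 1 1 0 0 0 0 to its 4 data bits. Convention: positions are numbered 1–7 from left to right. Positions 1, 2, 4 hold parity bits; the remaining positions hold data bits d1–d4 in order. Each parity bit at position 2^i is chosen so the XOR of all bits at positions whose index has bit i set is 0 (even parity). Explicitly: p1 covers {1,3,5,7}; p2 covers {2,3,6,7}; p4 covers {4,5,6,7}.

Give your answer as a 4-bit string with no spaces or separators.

s1 (pos 1,3,5,7): 1⊕1⊕0⊕0 = 0
s2 (pos 2,3,6,7): 1⊕1⊕0⊕0 = 0
s4 (pos 4,5,6,7): 0⊕0⊕0⊕0 = 0
Syndrome s4…s1 = 000 → no error.
Read data bits from positions 3,5,6,7: 1000

1000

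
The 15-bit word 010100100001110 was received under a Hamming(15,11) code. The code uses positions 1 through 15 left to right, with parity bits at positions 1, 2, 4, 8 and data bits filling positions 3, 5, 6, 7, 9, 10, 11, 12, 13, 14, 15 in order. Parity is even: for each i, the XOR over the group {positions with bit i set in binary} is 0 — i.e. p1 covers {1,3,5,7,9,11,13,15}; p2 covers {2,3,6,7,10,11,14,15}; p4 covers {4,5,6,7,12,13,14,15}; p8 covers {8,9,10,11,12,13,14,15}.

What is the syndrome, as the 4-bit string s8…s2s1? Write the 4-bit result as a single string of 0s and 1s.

1110

s1 (pos 1,3,5,7,9,11,13,15): 0⊕0⊕0⊕1⊕0⊕0⊕1⊕0 = 0
s2 (pos 2,3,6,7,10,11,14,15): 1⊕0⊕0⊕1⊕0⊕0⊕1⊕0 = 1
s4 (pos 4,5,6,7,12,13,14,15): 1⊕0⊕0⊕1⊕1⊕1⊕1⊕0 = 1
s8 (pos 8,9,10,11,12,13,14,15): 0⊕0⊕0⊕0⊕1⊕1⊕1⊕0 = 1
Syndrome s8…s1 = 1110 → error at position 14.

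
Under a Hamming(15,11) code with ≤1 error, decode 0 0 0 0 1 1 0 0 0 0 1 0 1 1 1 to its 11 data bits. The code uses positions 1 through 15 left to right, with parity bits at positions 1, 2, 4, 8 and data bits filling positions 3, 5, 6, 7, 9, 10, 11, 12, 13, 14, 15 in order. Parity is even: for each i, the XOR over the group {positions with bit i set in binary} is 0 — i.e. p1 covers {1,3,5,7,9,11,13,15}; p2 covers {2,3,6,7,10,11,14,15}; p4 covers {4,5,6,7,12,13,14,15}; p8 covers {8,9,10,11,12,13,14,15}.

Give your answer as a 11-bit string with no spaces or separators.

01100010111

s1 (pos 1,3,5,7,9,11,13,15): 0⊕0⊕1⊕0⊕0⊕1⊕1⊕1 = 0
s2 (pos 2,3,6,7,10,11,14,15): 0⊕0⊕1⊕0⊕0⊕1⊕1⊕1 = 0
s4 (pos 4,5,6,7,12,13,14,15): 0⊕1⊕1⊕0⊕0⊕1⊕1⊕1 = 1
s8 (pos 8,9,10,11,12,13,14,15): 0⊕0⊕0⊕1⊕0⊕1⊕1⊕1 = 0
Syndrome s8…s1 = 0100 → error at position 4.
Flip position 4: 000011000010111 → 000111000010111
Read data bits from positions 3,5,6,7,9,10,11,12,13,14,15: 01100010111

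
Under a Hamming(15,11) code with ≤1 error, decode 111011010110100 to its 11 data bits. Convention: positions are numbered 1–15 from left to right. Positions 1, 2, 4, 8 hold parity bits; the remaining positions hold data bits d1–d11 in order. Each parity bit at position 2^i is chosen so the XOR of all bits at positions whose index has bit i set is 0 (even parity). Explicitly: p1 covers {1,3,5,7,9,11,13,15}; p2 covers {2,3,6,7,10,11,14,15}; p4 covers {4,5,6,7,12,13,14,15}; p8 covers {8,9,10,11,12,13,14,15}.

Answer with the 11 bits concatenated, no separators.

s1 (pos 1,3,5,7,9,11,13,15): 1⊕1⊕1⊕0⊕0⊕1⊕1⊕0 = 1
s2 (pos 2,3,6,7,10,11,14,15): 1⊕1⊕1⊕0⊕1⊕1⊕0⊕0 = 1
s4 (pos 4,5,6,7,12,13,14,15): 0⊕1⊕1⊕0⊕0⊕1⊕0⊕0 = 1
s8 (pos 8,9,10,11,12,13,14,15): 1⊕0⊕1⊕1⊕0⊕1⊕0⊕0 = 0
Syndrome s8…s1 = 0111 → error at position 7.
Flip position 7: 111011010110100 → 111011110110100
Read data bits from positions 3,5,6,7,9,10,11,12,13,14,15: 11110110100

11110110100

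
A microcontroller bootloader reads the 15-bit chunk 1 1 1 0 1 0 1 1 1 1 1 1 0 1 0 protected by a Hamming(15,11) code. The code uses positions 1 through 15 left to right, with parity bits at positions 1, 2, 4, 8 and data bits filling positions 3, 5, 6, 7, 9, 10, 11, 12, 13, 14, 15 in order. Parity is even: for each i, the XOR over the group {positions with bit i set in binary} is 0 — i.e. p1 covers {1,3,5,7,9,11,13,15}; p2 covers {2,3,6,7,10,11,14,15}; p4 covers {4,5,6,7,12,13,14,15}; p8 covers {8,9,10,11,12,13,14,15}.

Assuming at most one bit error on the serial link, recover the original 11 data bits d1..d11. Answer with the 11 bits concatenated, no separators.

s1 (pos 1,3,5,7,9,11,13,15): 1⊕1⊕1⊕1⊕1⊕1⊕0⊕0 = 0
s2 (pos 2,3,6,7,10,11,14,15): 1⊕1⊕0⊕1⊕1⊕1⊕1⊕0 = 0
s4 (pos 4,5,6,7,12,13,14,15): 0⊕1⊕0⊕1⊕1⊕0⊕1⊕0 = 0
s8 (pos 8,9,10,11,12,13,14,15): 1⊕1⊕1⊕1⊕1⊕0⊕1⊕0 = 0
Syndrome s8…s1 = 0000 → no error.
Read data bits from positions 3,5,6,7,9,10,11,12,13,14,15: 11011111010

11011111010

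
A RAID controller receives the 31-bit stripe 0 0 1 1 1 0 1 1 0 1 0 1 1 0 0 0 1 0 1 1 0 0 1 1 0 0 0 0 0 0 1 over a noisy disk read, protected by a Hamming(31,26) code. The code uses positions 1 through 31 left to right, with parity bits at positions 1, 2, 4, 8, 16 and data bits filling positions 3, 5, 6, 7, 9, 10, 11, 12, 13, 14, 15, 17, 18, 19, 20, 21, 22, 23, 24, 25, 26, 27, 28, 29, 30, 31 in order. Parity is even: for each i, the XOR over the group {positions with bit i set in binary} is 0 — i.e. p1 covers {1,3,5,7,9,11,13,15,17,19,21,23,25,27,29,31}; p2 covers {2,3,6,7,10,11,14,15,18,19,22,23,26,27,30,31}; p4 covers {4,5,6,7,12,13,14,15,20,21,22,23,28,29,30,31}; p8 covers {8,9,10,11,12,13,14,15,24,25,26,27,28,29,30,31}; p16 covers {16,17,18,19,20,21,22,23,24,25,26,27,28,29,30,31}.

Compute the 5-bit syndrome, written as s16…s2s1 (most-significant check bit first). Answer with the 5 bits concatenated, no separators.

s1 (pos 1,3,5,7,9,11,13,15,17,19,21,23,25,27,29,31): 0⊕1⊕1⊕1⊕0⊕0⊕1⊕0⊕1⊕1⊕0⊕1⊕0⊕0⊕0⊕1 = 0
s2 (pos 2,3,6,7,10,11,14,15,18,19,22,23,26,27,30,31): 0⊕1⊕0⊕1⊕1⊕0⊕0⊕0⊕0⊕1⊕0⊕1⊕0⊕0⊕0⊕1 = 0
s4 (pos 4,5,6,7,12,13,14,15,20,21,22,23,28,29,30,31): 1⊕1⊕0⊕1⊕1⊕1⊕0⊕0⊕1⊕0⊕0⊕1⊕0⊕0⊕0⊕1 = 0
s8 (pos 8,9,10,11,12,13,14,15,24,25,26,27,28,29,30,31): 1⊕0⊕1⊕0⊕1⊕1⊕0⊕0⊕1⊕0⊕0⊕0⊕0⊕0⊕0⊕1 = 0
s16 (pos 16,17,18,19,20,21,22,23,24,25,26,27,28,29,30,31): 0⊕1⊕0⊕1⊕1⊕0⊕0⊕1⊕1⊕0⊕0⊕0⊕0⊕0⊕0⊕1 = 0
Syndrome s16…s1 = 00000 → no error.

00000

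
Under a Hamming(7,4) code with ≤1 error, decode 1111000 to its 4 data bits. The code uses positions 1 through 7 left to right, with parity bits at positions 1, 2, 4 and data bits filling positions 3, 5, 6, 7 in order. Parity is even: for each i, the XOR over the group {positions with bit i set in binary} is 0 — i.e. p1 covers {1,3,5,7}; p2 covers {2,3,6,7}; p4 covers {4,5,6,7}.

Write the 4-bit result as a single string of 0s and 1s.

s1 (pos 1,3,5,7): 1⊕1⊕0⊕0 = 0
s2 (pos 2,3,6,7): 1⊕1⊕0⊕0 = 0
s4 (pos 4,5,6,7): 1⊕0⊕0⊕0 = 1
Syndrome s4…s1 = 100 → error at position 4.
Flip position 4: 1111000 → 1110000
Read data bits from positions 3,5,6,7: 1000

1000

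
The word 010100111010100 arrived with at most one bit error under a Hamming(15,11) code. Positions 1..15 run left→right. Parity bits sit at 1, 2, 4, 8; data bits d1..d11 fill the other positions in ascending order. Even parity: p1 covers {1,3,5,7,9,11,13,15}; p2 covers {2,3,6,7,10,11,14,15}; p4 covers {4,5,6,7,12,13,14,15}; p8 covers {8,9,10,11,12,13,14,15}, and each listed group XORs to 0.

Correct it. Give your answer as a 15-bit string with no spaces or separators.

010101111010100

s1 (pos 1,3,5,7,9,11,13,15): 0⊕0⊕0⊕1⊕1⊕1⊕1⊕0 = 0
s2 (pos 2,3,6,7,10,11,14,15): 1⊕0⊕0⊕1⊕0⊕1⊕0⊕0 = 1
s4 (pos 4,5,6,7,12,13,14,15): 1⊕0⊕0⊕1⊕0⊕1⊕0⊕0 = 1
s8 (pos 8,9,10,11,12,13,14,15): 1⊕1⊕0⊕1⊕0⊕1⊕0⊕0 = 0
Syndrome s8…s1 = 0110 → error at position 6.
Flip position 6: 010100111010100 → 010101111010100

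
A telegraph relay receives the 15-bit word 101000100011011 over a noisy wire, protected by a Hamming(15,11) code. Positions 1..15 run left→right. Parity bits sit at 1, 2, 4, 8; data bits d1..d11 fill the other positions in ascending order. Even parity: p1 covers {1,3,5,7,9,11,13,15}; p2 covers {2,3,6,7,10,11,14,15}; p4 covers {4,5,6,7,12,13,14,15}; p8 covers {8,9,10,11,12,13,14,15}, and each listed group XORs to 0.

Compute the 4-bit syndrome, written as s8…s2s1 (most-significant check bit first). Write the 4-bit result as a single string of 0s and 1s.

0011

s1 (pos 1,3,5,7,9,11,13,15): 1⊕1⊕0⊕1⊕0⊕1⊕0⊕1 = 1
s2 (pos 2,3,6,7,10,11,14,15): 0⊕1⊕0⊕1⊕0⊕1⊕1⊕1 = 1
s4 (pos 4,5,6,7,12,13,14,15): 0⊕0⊕0⊕1⊕1⊕0⊕1⊕1 = 0
s8 (pos 8,9,10,11,12,13,14,15): 0⊕0⊕0⊕1⊕1⊕0⊕1⊕1 = 0
Syndrome s8…s1 = 0011 → error at position 3.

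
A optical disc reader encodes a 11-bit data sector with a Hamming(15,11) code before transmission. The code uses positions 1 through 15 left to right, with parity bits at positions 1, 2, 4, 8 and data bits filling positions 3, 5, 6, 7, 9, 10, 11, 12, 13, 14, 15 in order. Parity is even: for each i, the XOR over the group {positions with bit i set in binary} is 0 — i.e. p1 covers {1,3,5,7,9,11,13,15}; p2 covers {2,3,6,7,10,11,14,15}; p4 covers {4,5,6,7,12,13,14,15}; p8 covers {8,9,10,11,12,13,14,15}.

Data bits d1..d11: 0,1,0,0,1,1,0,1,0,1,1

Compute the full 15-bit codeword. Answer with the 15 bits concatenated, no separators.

Place data at non-parity positions: p1 p2 0 p4 1 0 0 p8 1 1 0 1 0 1 1
p1 (pos 1,3,5,7,9,11,13,15): XOR of data positions = 0⊕1⊕0⊕1⊕0⊕0⊕1 = 1
p2 (pos 2,3,6,7,10,11,14,15): XOR of data positions = 0⊕0⊕0⊕1⊕0⊕1⊕1 = 1
p4 (pos 4,5,6,7,12,13,14,15): XOR of data positions = 1⊕0⊕0⊕1⊕0⊕1⊕1 = 0
p8 (pos 8,9,10,11,12,13,14,15): XOR of data positions = 1⊕1⊕0⊕1⊕0⊕1⊕1 = 1
Codeword: 110010011101011

110010011101011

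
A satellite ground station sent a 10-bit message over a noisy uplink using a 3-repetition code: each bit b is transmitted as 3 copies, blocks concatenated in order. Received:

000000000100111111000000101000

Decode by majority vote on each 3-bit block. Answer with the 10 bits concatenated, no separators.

Block 1 (000): 0 ones → 0
Block 2 (000): 0 ones → 0
Block 3 (000): 0 ones → 0
Block 4 (100): 1 one → 0
Block 5 (111): 3 ones → 1
Block 6 (111): 3 ones → 1
Block 7 (000): 0 ones → 0
Block 8 (000): 0 ones → 0
Block 9 (101): 2 ones → 1
Block 10 (000): 0 ones → 0

0000110010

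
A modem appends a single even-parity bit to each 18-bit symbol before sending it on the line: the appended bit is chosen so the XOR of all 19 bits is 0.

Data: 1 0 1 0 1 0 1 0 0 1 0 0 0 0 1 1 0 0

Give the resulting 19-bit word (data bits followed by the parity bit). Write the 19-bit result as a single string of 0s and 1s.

XOR of the 18 data bits: 1⊕0⊕1⊕0⊕1⊕0⊕1⊕0⊕0⊕1⊕0⊕0⊕0⊕0⊕1⊕1⊕0⊕0 = 1
Parity bit = 1 (so all 19 bits XOR to 0).

1010101001000011001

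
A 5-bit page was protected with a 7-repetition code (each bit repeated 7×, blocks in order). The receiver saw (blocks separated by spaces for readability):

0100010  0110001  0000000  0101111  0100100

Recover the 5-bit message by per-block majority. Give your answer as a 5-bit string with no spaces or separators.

Block 1 (0100010): 2 ones → 0
Block 2 (0110001): 3 ones → 0
Block 3 (0000000): 0 ones → 0
Block 4 (0101111): 5 ones → 1
Block 5 (0100100): 2 ones → 0

00010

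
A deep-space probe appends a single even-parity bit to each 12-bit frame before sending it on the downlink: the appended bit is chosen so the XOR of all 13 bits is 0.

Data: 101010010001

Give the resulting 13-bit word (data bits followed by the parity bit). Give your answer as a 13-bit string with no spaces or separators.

XOR of the 12 data bits: 1⊕0⊕1⊕0⊕1⊕0⊕0⊕1⊕0⊕0⊕0⊕1 = 1
Parity bit = 1 (so all 13 bits XOR to 0).

1010100100011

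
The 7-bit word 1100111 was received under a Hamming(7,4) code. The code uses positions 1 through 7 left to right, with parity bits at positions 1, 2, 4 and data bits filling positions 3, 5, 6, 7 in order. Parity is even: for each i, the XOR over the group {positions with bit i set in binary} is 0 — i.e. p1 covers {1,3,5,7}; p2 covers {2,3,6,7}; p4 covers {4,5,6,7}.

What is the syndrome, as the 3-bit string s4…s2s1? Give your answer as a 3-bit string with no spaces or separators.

111

s1 (pos 1,3,5,7): 1⊕0⊕1⊕1 = 1
s2 (pos 2,3,6,7): 1⊕0⊕1⊕1 = 1
s4 (pos 4,5,6,7): 0⊕1⊕1⊕1 = 1
Syndrome s4…s1 = 111 → error at position 7.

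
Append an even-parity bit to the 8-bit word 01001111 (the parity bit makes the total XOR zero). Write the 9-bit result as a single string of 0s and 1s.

010011111

XOR of the 8 data bits: 0⊕1⊕0⊕0⊕1⊕1⊕1⊕1 = 1
Parity bit = 1 (so all 9 bits XOR to 0).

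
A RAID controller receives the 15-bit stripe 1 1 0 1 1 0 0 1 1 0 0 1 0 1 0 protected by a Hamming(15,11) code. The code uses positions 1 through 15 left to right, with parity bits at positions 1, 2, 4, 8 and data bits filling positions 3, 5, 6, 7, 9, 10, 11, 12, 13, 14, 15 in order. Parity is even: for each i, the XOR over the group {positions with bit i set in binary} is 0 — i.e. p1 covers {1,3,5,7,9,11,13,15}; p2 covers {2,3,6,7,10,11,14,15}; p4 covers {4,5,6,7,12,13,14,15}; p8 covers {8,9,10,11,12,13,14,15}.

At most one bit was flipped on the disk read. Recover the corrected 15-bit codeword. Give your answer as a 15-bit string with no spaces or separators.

s1 (pos 1,3,5,7,9,11,13,15): 1⊕0⊕1⊕0⊕1⊕0⊕0⊕0 = 1
s2 (pos 2,3,6,7,10,11,14,15): 1⊕0⊕0⊕0⊕0⊕0⊕1⊕0 = 0
s4 (pos 4,5,6,7,12,13,14,15): 1⊕1⊕0⊕0⊕1⊕0⊕1⊕0 = 0
s8 (pos 8,9,10,11,12,13,14,15): 1⊕1⊕0⊕0⊕1⊕0⊕1⊕0 = 0
Syndrome s8…s1 = 0001 → error at position 1.
Flip position 1: 110110011001010 → 010110011001010

010110011001010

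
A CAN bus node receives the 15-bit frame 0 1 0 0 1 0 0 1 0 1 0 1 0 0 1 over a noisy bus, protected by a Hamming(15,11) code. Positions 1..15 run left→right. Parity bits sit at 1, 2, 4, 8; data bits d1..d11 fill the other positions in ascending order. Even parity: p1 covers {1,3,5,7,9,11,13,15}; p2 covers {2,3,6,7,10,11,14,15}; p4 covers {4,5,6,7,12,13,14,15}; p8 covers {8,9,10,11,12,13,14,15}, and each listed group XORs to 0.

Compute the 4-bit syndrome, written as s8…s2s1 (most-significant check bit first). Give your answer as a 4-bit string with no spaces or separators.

s1 (pos 1,3,5,7,9,11,13,15): 0⊕0⊕1⊕0⊕0⊕0⊕0⊕1 = 0
s2 (pos 2,3,6,7,10,11,14,15): 1⊕0⊕0⊕0⊕1⊕0⊕0⊕1 = 1
s4 (pos 4,5,6,7,12,13,14,15): 0⊕1⊕0⊕0⊕1⊕0⊕0⊕1 = 1
s8 (pos 8,9,10,11,12,13,14,15): 1⊕0⊕1⊕0⊕1⊕0⊕0⊕1 = 0
Syndrome s8…s1 = 0110 → error at position 6.

0110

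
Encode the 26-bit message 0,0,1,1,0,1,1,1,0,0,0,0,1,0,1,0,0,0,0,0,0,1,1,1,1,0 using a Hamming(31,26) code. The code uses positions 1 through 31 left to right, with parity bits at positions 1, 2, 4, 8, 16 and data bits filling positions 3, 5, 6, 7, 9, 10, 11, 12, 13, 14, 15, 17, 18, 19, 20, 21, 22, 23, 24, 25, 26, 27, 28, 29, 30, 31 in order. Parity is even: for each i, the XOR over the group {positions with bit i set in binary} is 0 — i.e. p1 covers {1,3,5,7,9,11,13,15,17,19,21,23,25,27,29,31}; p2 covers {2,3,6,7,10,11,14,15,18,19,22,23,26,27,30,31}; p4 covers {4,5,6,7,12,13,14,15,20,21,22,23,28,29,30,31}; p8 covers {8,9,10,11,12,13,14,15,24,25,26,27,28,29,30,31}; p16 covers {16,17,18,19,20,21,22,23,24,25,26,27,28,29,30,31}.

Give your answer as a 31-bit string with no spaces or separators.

0101011101110000010100000011110

Place data at non-parity positions: p1 p2 0 p4 0 1 1 p8 0 1 1 1 0 0 0 p16 0 1 0 1 0 0 0 0 0 0 1 1 1 1 0
p1 (pos 1,3,5,7,9,11,13,15,17,19,21,23,25,27,29,31): XOR of data positions = 0⊕0⊕1⊕0⊕1⊕0⊕0⊕0⊕0⊕0⊕0⊕0⊕1⊕1⊕0 = 0
p2 (pos 2,3,6,7,10,11,14,15,18,19,22,23,26,27,30,31): XOR of data positions = 0⊕1⊕1⊕1⊕1⊕0⊕0⊕1⊕0⊕0⊕0⊕0⊕1⊕1⊕0 = 1
p4 (pos 4,5,6,7,12,13,14,15,20,21,22,23,28,29,30,31): XOR of data positions = 0⊕1⊕1⊕1⊕0⊕0⊕0⊕1⊕0⊕0⊕0⊕1⊕1⊕1⊕0 = 1
p8 (pos 8,9,10,11,12,13,14,15,24,25,26,27,28,29,30,31): XOR of data positions = 0⊕1⊕1⊕1⊕0⊕0⊕0⊕0⊕0⊕0⊕1⊕1⊕1⊕1⊕0 = 1
p16 (pos 16,17,18,19,20,21,22,23,24,25,26,27,28,29,30,31): XOR of data positions = 0⊕1⊕0⊕1⊕0⊕0⊕0⊕0⊕0⊕0⊕1⊕1⊕1⊕1⊕0 = 0
Codeword: 0101011101110000010100000011110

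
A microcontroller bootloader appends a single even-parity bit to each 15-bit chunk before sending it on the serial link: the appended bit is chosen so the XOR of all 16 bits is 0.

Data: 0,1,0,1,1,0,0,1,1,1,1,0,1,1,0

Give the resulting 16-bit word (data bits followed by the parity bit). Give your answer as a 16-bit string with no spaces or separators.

XOR of the 15 data bits: 0⊕1⊕0⊕1⊕1⊕0⊕0⊕1⊕1⊕1⊕1⊕0⊕1⊕1⊕0 = 1
Parity bit = 1 (so all 16 bits XOR to 0).

0101100111101101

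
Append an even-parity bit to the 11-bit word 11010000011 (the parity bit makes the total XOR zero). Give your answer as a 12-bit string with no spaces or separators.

XOR of the 11 data bits: 1⊕1⊕0⊕1⊕0⊕0⊕0⊕0⊕0⊕1⊕1 = 1
Parity bit = 1 (so all 12 bits XOR to 0).

110100000111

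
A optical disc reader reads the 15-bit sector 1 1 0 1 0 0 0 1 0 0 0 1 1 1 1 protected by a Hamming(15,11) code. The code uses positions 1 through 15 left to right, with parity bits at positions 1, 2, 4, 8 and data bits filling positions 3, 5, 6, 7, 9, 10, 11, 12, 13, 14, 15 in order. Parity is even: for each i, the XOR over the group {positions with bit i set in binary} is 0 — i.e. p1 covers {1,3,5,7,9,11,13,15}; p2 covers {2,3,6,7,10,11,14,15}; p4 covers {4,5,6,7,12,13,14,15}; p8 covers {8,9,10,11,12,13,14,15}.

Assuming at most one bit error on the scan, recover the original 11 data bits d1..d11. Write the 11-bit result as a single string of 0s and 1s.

s1 (pos 1,3,5,7,9,11,13,15): 1⊕0⊕0⊕0⊕0⊕0⊕1⊕1 = 1
s2 (pos 2,3,6,7,10,11,14,15): 1⊕0⊕0⊕0⊕0⊕0⊕1⊕1 = 1
s4 (pos 4,5,6,7,12,13,14,15): 1⊕0⊕0⊕0⊕1⊕1⊕1⊕1 = 1
s8 (pos 8,9,10,11,12,13,14,15): 1⊕0⊕0⊕0⊕1⊕1⊕1⊕1 = 1
Syndrome s8…s1 = 1111 → error at position 15.
Flip position 15: 110100010001111 → 110100010001110
Read data bits from positions 3,5,6,7,9,10,11,12,13,14,15: 00000001110

00000001110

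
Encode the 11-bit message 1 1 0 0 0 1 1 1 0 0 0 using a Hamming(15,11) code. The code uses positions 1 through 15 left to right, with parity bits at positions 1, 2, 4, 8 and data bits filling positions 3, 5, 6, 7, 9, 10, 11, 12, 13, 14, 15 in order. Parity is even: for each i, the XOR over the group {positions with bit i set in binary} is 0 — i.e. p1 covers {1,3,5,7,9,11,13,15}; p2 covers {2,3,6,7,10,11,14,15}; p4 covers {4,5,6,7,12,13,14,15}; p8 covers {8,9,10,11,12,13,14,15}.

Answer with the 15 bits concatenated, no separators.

Place data at non-parity positions: p1 p2 1 p4 1 0 0 p8 0 1 1 1 0 0 0
p1 (pos 1,3,5,7,9,11,13,15): XOR of data positions = 1⊕1⊕0⊕0⊕1⊕0⊕0 = 1
p2 (pos 2,3,6,7,10,11,14,15): XOR of data positions = 1⊕0⊕0⊕1⊕1⊕0⊕0 = 1
p4 (pos 4,5,6,7,12,13,14,15): XOR of data positions = 1⊕0⊕0⊕1⊕0⊕0⊕0 = 0
p8 (pos 8,9,10,11,12,13,14,15): XOR of data positions = 0⊕1⊕1⊕1⊕0⊕0⊕0 = 1
Codeword: 111010010111000

111010010111000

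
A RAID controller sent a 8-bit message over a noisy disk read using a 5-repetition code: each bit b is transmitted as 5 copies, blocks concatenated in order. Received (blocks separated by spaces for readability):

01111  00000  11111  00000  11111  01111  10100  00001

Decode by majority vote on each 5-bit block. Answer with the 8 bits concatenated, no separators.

10101100

Block 1 (01111): 4 ones → 1
Block 2 (00000): 0 ones → 0
Block 3 (11111): 5 ones → 1
Block 4 (00000): 0 ones → 0
Block 5 (11111): 5 ones → 1
Block 6 (01111): 4 ones → 1
Block 7 (10100): 2 ones → 0
Block 8 (00001): 1 one → 0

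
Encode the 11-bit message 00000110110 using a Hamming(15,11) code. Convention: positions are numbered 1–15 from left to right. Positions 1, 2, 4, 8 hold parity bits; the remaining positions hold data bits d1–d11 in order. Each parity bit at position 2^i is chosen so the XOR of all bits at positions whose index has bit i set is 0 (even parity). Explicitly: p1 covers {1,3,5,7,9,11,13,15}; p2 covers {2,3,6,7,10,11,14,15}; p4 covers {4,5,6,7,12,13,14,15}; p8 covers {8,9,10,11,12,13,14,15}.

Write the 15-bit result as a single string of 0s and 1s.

Place data at non-parity positions: p1 p2 0 p4 0 0 0 p8 0 1 1 0 1 1 0
p1 (pos 1,3,5,7,9,11,13,15): XOR of data positions = 0⊕0⊕0⊕0⊕1⊕1⊕0 = 0
p2 (pos 2,3,6,7,10,11,14,15): XOR of data positions = 0⊕0⊕0⊕1⊕1⊕1⊕0 = 1
p4 (pos 4,5,6,7,12,13,14,15): XOR of data positions = 0⊕0⊕0⊕0⊕1⊕1⊕0 = 0
p8 (pos 8,9,10,11,12,13,14,15): XOR of data positions = 0⊕1⊕1⊕0⊕1⊕1⊕0 = 0
Codeword: 010000000110110

010000000110110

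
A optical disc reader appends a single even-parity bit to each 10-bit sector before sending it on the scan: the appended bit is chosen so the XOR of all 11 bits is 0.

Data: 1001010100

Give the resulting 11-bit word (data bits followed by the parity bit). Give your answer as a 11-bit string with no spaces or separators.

XOR of the 10 data bits: 1⊕0⊕0⊕1⊕0⊕1⊕0⊕1⊕0⊕0 = 0
Parity bit = 0 (so all 11 bits XOR to 0).

10010101000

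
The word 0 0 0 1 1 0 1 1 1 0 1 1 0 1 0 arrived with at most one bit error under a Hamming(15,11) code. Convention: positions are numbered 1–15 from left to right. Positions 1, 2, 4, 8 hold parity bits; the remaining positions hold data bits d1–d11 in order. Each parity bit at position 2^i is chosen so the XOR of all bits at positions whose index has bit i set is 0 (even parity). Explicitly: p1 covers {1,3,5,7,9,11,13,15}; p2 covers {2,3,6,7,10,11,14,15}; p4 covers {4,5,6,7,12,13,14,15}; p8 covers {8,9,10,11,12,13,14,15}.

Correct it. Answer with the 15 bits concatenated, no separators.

000110111011000

s1 (pos 1,3,5,7,9,11,13,15): 0⊕0⊕1⊕1⊕1⊕1⊕0⊕0 = 0
s2 (pos 2,3,6,7,10,11,14,15): 0⊕0⊕0⊕1⊕0⊕1⊕1⊕0 = 1
s4 (pos 4,5,6,7,12,13,14,15): 1⊕1⊕0⊕1⊕1⊕0⊕1⊕0 = 1
s8 (pos 8,9,10,11,12,13,14,15): 1⊕1⊕0⊕1⊕1⊕0⊕1⊕0 = 1
Syndrome s8…s1 = 1110 → error at position 14.
Flip position 14: 000110111011010 → 000110111011000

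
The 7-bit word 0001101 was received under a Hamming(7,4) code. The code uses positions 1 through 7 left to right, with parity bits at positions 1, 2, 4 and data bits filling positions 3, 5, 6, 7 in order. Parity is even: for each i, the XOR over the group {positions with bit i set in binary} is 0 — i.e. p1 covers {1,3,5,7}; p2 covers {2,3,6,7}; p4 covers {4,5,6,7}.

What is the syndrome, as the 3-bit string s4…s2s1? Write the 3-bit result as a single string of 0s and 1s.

s1 (pos 1,3,5,7): 0⊕0⊕1⊕1 = 0
s2 (pos 2,3,6,7): 0⊕0⊕0⊕1 = 1
s4 (pos 4,5,6,7): 1⊕1⊕0⊕1 = 1
Syndrome s4…s1 = 110 → error at position 6.

110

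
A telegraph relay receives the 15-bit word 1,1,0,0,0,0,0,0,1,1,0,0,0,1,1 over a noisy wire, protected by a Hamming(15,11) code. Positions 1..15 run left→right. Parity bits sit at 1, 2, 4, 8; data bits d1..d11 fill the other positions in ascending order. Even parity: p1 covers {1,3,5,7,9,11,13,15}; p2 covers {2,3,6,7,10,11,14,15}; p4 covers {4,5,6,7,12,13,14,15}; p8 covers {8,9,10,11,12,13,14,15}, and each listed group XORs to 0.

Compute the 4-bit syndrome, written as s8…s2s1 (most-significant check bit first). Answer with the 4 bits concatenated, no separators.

0001

s1 (pos 1,3,5,7,9,11,13,15): 1⊕0⊕0⊕0⊕1⊕0⊕0⊕1 = 1
s2 (pos 2,3,6,7,10,11,14,15): 1⊕0⊕0⊕0⊕1⊕0⊕1⊕1 = 0
s4 (pos 4,5,6,7,12,13,14,15): 0⊕0⊕0⊕0⊕0⊕0⊕1⊕1 = 0
s8 (pos 8,9,10,11,12,13,14,15): 0⊕1⊕1⊕0⊕0⊕0⊕1⊕1 = 0
Syndrome s8…s1 = 0001 → error at position 1.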